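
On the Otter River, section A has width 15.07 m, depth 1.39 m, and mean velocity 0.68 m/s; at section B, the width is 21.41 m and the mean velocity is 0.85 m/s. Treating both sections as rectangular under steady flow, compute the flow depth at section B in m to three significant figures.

0.783 m

Q = A₁V₁ = (15.07×1.39) × 0.68 = 14.24 m³/s
d₂ = Q/(b₂ V₂) = 14.24/(21.41×0.85) = 0.7827 m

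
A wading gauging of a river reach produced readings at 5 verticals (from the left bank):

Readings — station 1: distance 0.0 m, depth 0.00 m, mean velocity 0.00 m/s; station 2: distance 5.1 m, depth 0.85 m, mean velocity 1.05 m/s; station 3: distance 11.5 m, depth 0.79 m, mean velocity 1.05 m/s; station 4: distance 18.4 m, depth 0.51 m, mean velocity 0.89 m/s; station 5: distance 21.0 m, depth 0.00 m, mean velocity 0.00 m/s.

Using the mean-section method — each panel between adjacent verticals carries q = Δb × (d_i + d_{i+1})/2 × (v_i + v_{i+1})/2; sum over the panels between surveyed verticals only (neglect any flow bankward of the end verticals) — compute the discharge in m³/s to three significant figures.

11.3 m³/s

Panel 1-2: Δb = 5.1 m, d̄ = (0.00+0.85)/2 = 0.425, v̄ = (0.00+1.05)/2 = 0.525 → q = 5.1×0.425×0.525 = 1.138 m³/s
Panel 2-3: Δb = 6.4 m, d̄ = (0.85+0.79)/2 = 0.82, v̄ = (1.05+1.05)/2 = 1.05 → q = 6.4×0.82×1.05 = 5.510 m³/s
Panel 3-4: Δb = 6.9 m, d̄ = (0.79+0.51)/2 = 0.65, v̄ = (1.05+0.89)/2 = 0.97 → q = 6.9×0.65×0.97 = 4.350 m³/s
Panel 4-5: Δb = 2.6 m, d̄ = (0.51+0.00)/2 = 0.255, v̄ = (0.89+0.00)/2 = 0.445 → q = 2.6×0.255×0.445 = 0.2950 m³/s
Q = Σ q = 11.29 m³/s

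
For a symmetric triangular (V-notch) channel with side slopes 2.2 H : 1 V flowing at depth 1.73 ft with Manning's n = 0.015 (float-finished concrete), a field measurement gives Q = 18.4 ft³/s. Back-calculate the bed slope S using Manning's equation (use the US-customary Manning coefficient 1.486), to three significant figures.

0.00109

A = z·y² = 2.2×1.73² = 6.584 ft²
P = 2y√(1+z²) = 2×1.73×√(1+2.2²) = 8.361 ft
R = A/P = 6.584/8.361 = 0.7875 ft
S = (Q·n / (1.486·A·R^(2/3)))² = (18.4×0.015 / (1.486×6.584×0.8527))² = 0.001094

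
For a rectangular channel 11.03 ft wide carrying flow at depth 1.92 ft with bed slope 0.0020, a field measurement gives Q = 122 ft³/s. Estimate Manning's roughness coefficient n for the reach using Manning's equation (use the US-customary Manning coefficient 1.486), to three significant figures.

A = b·y = 11.03 × 1.92 = 21.18 ft²
P = b + 2y = 11.03 + 2×1.92 = 14.87 ft
R = A/P = 21.18/14.87 = 1.424 ft
n = (1.486/Q)·A·R^(2/3)·S^(1/2) = (1.486/122) × 21.18 × 1.266 × 0.04472 = 0.01460

0.0146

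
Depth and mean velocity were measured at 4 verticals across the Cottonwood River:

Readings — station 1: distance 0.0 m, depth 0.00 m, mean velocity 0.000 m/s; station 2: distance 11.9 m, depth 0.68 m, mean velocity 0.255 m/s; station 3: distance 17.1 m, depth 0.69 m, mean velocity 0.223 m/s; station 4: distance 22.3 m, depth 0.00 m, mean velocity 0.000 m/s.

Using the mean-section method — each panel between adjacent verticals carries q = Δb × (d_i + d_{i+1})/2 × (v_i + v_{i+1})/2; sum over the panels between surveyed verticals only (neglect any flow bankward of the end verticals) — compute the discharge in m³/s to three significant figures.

Panel 1-2: Δb = 11.9 m, d̄ = (0.00+0.68)/2 = 0.34, v̄ = (0.000+0.255)/2 = 0.1275 → q = 11.9×0.34×0.1275 = 0.5159 m³/s
Panel 2-3: Δb = 5.2 m, d̄ = (0.68+0.69)/2 = 0.685, v̄ = (0.255+0.223)/2 = 0.239 → q = 5.2×0.685×0.239 = 0.8513 m³/s
Panel 3-4: Δb = 5.2 m, d̄ = (0.69+0.00)/2 = 0.345, v̄ = (0.223+0.000)/2 = 0.1115 → q = 5.2×0.345×0.1115 = 0.2000 m³/s
Q = Σ q = 1.567 m³/s

1.57 m³/s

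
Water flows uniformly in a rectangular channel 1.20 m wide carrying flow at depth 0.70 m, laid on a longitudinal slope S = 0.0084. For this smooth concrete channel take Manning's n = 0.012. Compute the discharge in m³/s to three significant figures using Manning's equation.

A = b·y = 1.20 × 0.70 = 0.8400 m²
P = b + 2y = 1.20 + 2×0.70 = 2.600 m
R = A/P = 0.8400/2.600 = 0.3231 m
Q = (1/n)·A·R^(2/3)·S^(1/2) = (1/0.012) × 0.8400 × 0.3231^(2/3) × 0.0084^(1/2) = 3.021 m³/s

3.02 m³/s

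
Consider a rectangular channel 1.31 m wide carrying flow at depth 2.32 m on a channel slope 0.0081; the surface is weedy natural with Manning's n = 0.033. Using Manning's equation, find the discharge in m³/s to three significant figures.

A = b·y = 1.31 × 2.32 = 3.039 m²
P = b + 2y = 1.31 + 2×2.32 = 5.950 m
R = A/P = 3.039/5.950 = 0.5108 m
Q = (1/n)·A·R^(2/3)·S^(1/2) = (1/0.033) × 3.039 × 0.5108^(2/3) × 0.0081^(1/2) = 5.296 m³/s

5.30 m³/s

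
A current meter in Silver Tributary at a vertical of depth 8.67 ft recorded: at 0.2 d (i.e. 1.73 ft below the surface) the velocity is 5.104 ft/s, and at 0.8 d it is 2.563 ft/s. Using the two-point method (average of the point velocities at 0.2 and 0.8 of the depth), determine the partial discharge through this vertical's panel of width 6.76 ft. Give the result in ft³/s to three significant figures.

v̄ = (5.104 + 2.563) / 2 = 3.834 ft/s
q = v̄ × d × w = 3.834 × 8.67 × 6.76 = 224.7 ft³/s

225 ft³/s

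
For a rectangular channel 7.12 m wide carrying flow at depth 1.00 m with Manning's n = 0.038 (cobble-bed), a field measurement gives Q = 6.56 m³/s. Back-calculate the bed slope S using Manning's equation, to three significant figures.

A = b·y = 7.12 × 1.00 = 7.120 m²
P = b + 2y = 7.12 + 2×1.00 = 9.120 m
R = A/P = 7.120/9.120 = 0.7807 m
S = (Q·n / (1·A·R^(2/3)))² = (6.56×0.038 / (1×7.120×0.8479))² = 0.001705

0.00171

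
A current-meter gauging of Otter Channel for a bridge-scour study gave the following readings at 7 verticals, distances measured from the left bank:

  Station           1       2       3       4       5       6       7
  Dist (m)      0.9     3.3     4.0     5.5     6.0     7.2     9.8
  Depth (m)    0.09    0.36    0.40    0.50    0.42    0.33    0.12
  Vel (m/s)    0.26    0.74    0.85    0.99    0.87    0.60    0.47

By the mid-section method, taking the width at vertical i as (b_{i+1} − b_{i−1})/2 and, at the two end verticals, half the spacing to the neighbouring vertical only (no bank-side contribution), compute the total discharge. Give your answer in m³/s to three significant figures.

w_1 = (3.3 − 0.9)/2 = 1.2 m; q_1 = 0.26 × 0.09 × 1.2 = 0.02808 m³/s
w_2 = (4.0 − 0.9)/2 = 1.55 m; q_2 = 0.74 × 0.36 × 1.55 = 0.4129 m³/s
w_3 = (5.5 − 3.3)/2 = 1.1 m; q_3 = 0.85 × 0.40 × 1.1 = 0.3740 m³/s
w_4 = (6.0 − 4.0)/2 = 1 m; q_4 = 0.99 × 0.50 × 1 = 0.4950 m³/s
w_5 = (7.2 − 5.5)/2 = 0.85 m; q_5 = 0.87 × 0.42 × 0.85 = 0.3106 m³/s
w_6 = (9.8 − 6.0)/2 = 1.9 m; q_6 = 0.60 × 0.33 × 1.9 = 0.3762 m³/s
w_7 = (9.8 − 7.2)/2 = 1.3 m; q_7 = 0.47 × 0.12 × 1.3 = 0.07332 m³/s
Q = Σ qᵢ = 2.070 m³/s

2.07 m³/s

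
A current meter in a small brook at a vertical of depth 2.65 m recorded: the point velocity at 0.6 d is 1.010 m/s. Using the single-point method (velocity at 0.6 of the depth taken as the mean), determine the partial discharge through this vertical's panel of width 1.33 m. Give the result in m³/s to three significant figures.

3.56 m³/s

v̄ = v₀.₆ = 1.010 m/s
q = v̄ × d × w = 1.010 × 2.65 × 1.33 = 3.560 m³/s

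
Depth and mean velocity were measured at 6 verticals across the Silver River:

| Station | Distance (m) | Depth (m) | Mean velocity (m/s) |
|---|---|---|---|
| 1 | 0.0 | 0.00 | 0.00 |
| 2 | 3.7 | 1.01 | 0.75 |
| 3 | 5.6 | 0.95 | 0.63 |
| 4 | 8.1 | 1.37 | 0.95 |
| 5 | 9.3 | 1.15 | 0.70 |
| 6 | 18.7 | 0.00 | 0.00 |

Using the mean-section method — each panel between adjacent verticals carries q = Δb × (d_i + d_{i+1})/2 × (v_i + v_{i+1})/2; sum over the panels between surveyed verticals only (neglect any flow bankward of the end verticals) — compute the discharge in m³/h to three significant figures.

Panel 1-2: Δb = 3.7 m, d̄ = (0.00+1.01)/2 = 0.505, v̄ = (0.00+0.75)/2 = 0.375 → q = 3.7×0.505×0.375 = 0.7007 m³/s
Panel 2-3: Δb = 1.9 m, d̄ = (1.01+0.95)/2 = 0.98, v̄ = (0.75+0.63)/2 = 0.69 → q = 1.9×0.98×0.69 = 1.285 m³/s
Panel 3-4: Δb = 2.5 m, d̄ = (0.95+1.37)/2 = 1.16, v̄ = (0.63+0.95)/2 = 0.79 → q = 2.5×1.16×0.79 = 2.291 m³/s
Panel 4-5: Δb = 1.2 m, d̄ = (1.37+1.15)/2 = 1.26, v̄ = (0.95+0.70)/2 = 0.825 → q = 1.2×1.26×0.825 = 1.247 m³/s
Panel 5-6: Δb = 9.4 m, d̄ = (1.15+0.00)/2 = 0.575, v̄ = (0.70+0.00)/2 = 0.35 → q = 9.4×0.575×0.35 = 1.892 m³/s
Q = Σ q = 7.416 m³/s
= 7.416 × 3600 = 26700 m³/h

26700 m³/h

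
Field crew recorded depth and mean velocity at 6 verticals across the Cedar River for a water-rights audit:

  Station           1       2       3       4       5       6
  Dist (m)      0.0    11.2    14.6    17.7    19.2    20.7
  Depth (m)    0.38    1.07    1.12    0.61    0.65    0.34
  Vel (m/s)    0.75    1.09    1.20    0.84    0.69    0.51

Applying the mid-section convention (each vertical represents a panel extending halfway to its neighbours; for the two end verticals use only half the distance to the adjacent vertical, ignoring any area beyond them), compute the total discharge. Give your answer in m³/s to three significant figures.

16.5 m³/s

w_1 = (11.2 − 0.0)/2 = 5.6 m; q_1 = 0.75 × 0.38 × 5.6 = 1.596 m³/s
w_2 = (14.6 − 0.0)/2 = 7.3 m; q_2 = 1.09 × 1.07 × 7.3 = 8.514 m³/s
w_3 = (17.7 − 11.2)/2 = 3.25 m; q_3 = 1.20 × 1.12 × 3.25 = 4.368 m³/s
w_4 = (19.2 − 14.6)/2 = 2.3 m; q_4 = 0.84 × 0.61 × 2.3 = 1.179 m³/s
w_5 = (20.7 − 17.7)/2 = 1.5 m; q_5 = 0.69 × 0.65 × 1.5 = 0.6728 m³/s
w_6 = (20.7 − 19.2)/2 = 0.75 m; q_6 = 0.51 × 0.34 × 0.75 = 0.1301 m³/s
Q = Σ qᵢ = 16.46 m³/s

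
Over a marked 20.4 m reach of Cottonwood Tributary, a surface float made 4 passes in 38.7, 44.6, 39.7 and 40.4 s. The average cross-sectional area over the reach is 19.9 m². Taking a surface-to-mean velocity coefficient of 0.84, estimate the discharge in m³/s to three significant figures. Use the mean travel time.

t̄ = (38.7 + 44.6 + 39.7 + 40.4) / 4 = 40.85 s
v_surface = L / t̄ = 20.4 / 40.85 = 0.4994 m/s
v_mean = 0.84 × 0.4994 = 0.4195 m/s
Q = A × v_mean = 19.9 × 0.4195 = 8.348 m³/s

8.35 m³/s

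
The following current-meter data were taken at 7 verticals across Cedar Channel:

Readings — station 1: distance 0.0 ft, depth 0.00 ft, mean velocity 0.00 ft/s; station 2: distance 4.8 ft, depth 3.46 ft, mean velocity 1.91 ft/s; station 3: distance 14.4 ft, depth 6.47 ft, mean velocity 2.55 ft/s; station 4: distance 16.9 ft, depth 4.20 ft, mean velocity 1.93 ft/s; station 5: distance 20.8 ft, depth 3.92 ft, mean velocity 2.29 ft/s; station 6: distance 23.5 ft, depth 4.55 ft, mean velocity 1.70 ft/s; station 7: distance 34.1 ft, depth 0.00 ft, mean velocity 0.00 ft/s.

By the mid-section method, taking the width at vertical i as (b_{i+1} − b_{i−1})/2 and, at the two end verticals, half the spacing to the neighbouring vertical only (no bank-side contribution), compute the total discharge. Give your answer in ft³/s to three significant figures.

254 ft³/s

w_2 = (14.4 − 0.0)/2 = 7.2 ft; q_2 = 1.91 × 3.46 × 7.2 = 47.58 ft³/s
w_3 = (16.9 − 4.8)/2 = 6.05 ft; q_3 = 2.55 × 6.47 × 6.05 = 99.82 ft³/s
w_4 = (20.8 − 14.4)/2 = 3.2 ft; q_4 = 1.93 × 4.20 × 3.2 = 25.94 ft³/s
w_5 = (23.5 − 16.9)/2 = 3.3 ft; q_5 = 2.29 × 3.92 × 3.3 = 29.62 ft³/s
w_6 = (34.1 − 20.8)/2 = 6.65 ft; q_6 = 1.70 × 4.55 × 6.65 = 51.44 ft³/s
Stations 1, 7 contribute zero (depth or velocity is 0).
Q = Σ qᵢ = 254.4 ft³/s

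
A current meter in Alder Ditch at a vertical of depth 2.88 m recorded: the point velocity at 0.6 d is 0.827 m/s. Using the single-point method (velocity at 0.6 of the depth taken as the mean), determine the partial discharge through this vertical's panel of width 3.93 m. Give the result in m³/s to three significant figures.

9.36 m³/s

v̄ = v₀.₆ = 0.827 m/s
q = v̄ × d × w = 0.8270 × 2.88 × 3.93 = 9.360 m³/s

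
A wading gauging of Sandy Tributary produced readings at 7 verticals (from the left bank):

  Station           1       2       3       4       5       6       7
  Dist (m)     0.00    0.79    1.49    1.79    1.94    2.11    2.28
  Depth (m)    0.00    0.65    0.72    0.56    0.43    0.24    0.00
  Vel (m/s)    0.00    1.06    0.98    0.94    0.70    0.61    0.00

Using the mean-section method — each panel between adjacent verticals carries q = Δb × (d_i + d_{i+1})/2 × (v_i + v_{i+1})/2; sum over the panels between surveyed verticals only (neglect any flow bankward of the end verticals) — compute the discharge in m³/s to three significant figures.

Panel 1-2: Δb = 0.79 m, d̄ = (0.00+0.65)/2 = 0.325, v̄ = (0.00+1.06)/2 = 0.53 → q = 0.79×0.325×0.53 = 0.1361 m³/s
Panel 2-3: Δb = 0.7 m, d̄ = (0.65+0.72)/2 = 0.685, v̄ = (1.06+0.98)/2 = 1.02 → q = 0.7×0.685×1.02 = 0.4891 m³/s
Panel 3-4: Δb = 0.3 m, d̄ = (0.72+0.56)/2 = 0.64, v̄ = (0.98+0.94)/2 = 0.96 → q = 0.3×0.64×0.96 = 0.1843 m³/s
Panel 4-5: Δb = 0.15 m, d̄ = (0.56+0.43)/2 = 0.495, v̄ = (0.94+0.70)/2 = 0.82 → q = 0.15×0.495×0.82 = 0.06089 m³/s
Panel 5-6: Δb = 0.17 m, d̄ = (0.43+0.24)/2 = 0.335, v̄ = (0.70+0.61)/2 = 0.655 → q = 0.17×0.335×0.655 = 0.03730 m³/s
Panel 6-7: Δb = 0.17 m, d̄ = (0.24+0.00)/2 = 0.12, v̄ = (0.61+0.00)/2 = 0.305 → q = 0.17×0.12×0.305 = 0.006222 m³/s
Q = Σ q = 0.9139 m³/s

0.914 m³/s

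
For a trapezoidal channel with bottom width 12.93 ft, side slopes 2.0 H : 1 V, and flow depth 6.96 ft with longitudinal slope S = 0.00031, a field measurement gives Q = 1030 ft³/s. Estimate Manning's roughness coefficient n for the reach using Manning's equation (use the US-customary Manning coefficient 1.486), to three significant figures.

A = (b + z·y)·y = (12.93 + 2.0×6.96)×6.96 = 186.9 ft²
P = b + 2y√(1+z²) = 12.93 + 2×6.96×√(1+2.0²) = 44.06 ft
R = A/P = 186.9/44.06 = 4.242 ft
n = (1.486/Q)·A·R^(2/3)·S^(1/2) = (1.486/1030) × 186.9 × 2.620 × 0.01761 = 0.01244

0.0124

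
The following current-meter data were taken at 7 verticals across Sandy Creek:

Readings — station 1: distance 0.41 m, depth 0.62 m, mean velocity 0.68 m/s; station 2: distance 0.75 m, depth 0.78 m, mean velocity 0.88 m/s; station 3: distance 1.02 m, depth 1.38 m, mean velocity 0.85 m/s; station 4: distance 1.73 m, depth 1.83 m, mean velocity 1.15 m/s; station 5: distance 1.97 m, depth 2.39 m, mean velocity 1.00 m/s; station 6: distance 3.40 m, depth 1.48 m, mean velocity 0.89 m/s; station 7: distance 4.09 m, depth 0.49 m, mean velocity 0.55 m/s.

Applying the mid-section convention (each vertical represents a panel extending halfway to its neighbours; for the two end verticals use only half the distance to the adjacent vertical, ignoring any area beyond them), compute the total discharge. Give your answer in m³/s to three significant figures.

w_1 = (0.75 − 0.41)/2 = 0.17 m; q_1 = 0.68 × 0.62 × 0.17 = 0.07167 m³/s
w_2 = (1.02 − 0.41)/2 = 0.305 m; q_2 = 0.88 × 0.78 × 0.305 = 0.2094 m³/s
w_3 = (1.73 − 0.75)/2 = 0.49 m; q_3 = 0.85 × 1.38 × 0.49 = 0.5748 m³/s
w_4 = (1.97 − 1.02)/2 = 0.475 m; q_4 = 1.15 × 1.83 × 0.475 = 0.9996 m³/s
w_5 = (3.40 − 1.73)/2 = 0.835 m; q_5 = 1.00 × 2.39 × 0.835 = 1.996 m³/s
w_6 = (4.09 − 1.97)/2 = 1.06 m; q_6 = 0.89 × 1.48 × 1.06 = 1.396 m³/s
w_7 = (4.09 − 3.40)/2 = 0.345 m; q_7 = 0.55 × 0.49 × 0.345 = 0.09298 m³/s
Q = Σ qᵢ = 5.340 m³/s

5.34 m³/s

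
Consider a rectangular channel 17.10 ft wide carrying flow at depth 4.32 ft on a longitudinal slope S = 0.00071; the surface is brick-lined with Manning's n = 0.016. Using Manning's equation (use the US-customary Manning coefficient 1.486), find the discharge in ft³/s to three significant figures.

369 ft³/s

A = b·y = 17.10 × 4.32 = 73.87 ft²
P = b + 2y = 17.10 + 2×4.32 = 25.74 ft
R = A/P = 73.87/25.74 = 2.870 ft
Q = (1.486/n)·A·R^(2/3)·S^(1/2) = (1.486/0.016) × 73.87 × 2.870^(2/3) × 0.00071^(1/2) = 369.2 ft³/s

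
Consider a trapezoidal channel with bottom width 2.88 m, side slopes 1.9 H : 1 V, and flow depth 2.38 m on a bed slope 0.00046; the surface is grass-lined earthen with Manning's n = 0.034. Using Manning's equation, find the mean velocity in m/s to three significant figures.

0.769 m/s

A = (b + z·y)·y = (2.88 + 1.9×2.38)×2.38 = 17.62 m²
P = b + 2y√(1+z²) = 2.88 + 2×2.38×√(1+1.9²) = 13.10 m
R = A/P = 17.62/13.10 = 1.345 m
Q = (1/n)·A·R^(2/3)·S^(1/2) = (1/0.034) × 17.62 × 1.345^(2/3) × 0.00046^(1/2) = 13.54 m³/s
V = Q/A = 13.54/17.62 = 0.7685 m/s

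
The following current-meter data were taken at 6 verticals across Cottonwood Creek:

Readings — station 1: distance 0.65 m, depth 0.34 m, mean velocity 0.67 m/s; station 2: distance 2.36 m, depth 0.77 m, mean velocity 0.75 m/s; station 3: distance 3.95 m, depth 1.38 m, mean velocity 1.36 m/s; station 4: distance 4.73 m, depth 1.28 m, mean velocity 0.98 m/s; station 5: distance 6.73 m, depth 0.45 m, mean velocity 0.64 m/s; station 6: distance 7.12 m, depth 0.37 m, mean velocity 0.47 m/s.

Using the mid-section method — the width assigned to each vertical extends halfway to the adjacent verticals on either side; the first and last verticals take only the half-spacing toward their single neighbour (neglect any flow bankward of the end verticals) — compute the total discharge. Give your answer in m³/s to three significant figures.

w_1 = (2.36 − 0.65)/2 = 0.855 m; q_1 = 0.67 × 0.34 × 0.855 = 0.1948 m³/s
w_2 = (3.95 − 0.65)/2 = 1.65 m; q_2 = 0.75 × 0.77 × 1.65 = 0.9529 m³/s
w_3 = (4.73 − 2.36)/2 = 1.185 m; q_3 = 1.36 × 1.38 × 1.185 = 2.224 m³/s
w_4 = (6.73 − 3.95)/2 = 1.39 m; q_4 = 0.98 × 1.28 × 1.39 = 1.744 m³/s
w_5 = (7.12 − 4.73)/2 = 1.195 m; q_5 = 0.64 × 0.45 × 1.195 = 0.3442 m³/s
w_6 = (7.12 − 6.73)/2 = 0.195 m; q_6 = 0.47 × 0.37 × 0.195 = 0.03391 m³/s
Q = Σ qᵢ = 5.493 m³/s

5.49 m³/s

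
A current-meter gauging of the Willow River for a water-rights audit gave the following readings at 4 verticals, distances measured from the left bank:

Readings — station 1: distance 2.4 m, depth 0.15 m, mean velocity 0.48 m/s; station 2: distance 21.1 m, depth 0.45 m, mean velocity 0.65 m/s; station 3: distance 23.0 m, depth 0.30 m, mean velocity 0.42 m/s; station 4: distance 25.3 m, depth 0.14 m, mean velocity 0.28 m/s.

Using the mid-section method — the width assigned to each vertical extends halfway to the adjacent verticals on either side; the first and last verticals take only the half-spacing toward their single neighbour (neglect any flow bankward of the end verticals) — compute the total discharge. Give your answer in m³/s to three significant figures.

w_1 = (21.1 − 2.4)/2 = 9.35 m; q_1 = 0.48 × 0.15 × 9.35 = 0.6732 m³/s
w_2 = (23.0 − 2.4)/2 = 10.3 m; q_2 = 0.65 × 0.45 × 10.3 = 3.013 m³/s
w_3 = (25.3 − 21.1)/2 = 2.1 m; q_3 = 0.42 × 0.30 × 2.1 = 0.2646 m³/s
w_4 = (25.3 − 23.0)/2 = 1.15 m; q_4 = 0.28 × 0.14 × 1.15 = 0.04508 m³/s
Q = Σ qᵢ = 3.996 m³/s

4.00 m³/s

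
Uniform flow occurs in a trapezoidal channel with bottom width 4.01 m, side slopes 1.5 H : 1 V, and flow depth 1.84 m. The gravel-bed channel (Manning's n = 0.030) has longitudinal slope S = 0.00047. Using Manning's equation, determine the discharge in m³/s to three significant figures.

A = (b + z·y)·y = (4.01 + 1.5×1.84)×1.84 = 12.46 m²
P = b + 2y√(1+z²) = 4.01 + 2×1.84×√(1+1.5²) = 10.64 m
R = A/P = 12.46/10.64 = 1.170 m
Q = (1/n)·A·R^(2/3)·S^(1/2) = (1/0.030) × 12.46 × 1.170^(2/3) × 0.00047^(1/2) = 9.997 m³/s

10.0 m³/s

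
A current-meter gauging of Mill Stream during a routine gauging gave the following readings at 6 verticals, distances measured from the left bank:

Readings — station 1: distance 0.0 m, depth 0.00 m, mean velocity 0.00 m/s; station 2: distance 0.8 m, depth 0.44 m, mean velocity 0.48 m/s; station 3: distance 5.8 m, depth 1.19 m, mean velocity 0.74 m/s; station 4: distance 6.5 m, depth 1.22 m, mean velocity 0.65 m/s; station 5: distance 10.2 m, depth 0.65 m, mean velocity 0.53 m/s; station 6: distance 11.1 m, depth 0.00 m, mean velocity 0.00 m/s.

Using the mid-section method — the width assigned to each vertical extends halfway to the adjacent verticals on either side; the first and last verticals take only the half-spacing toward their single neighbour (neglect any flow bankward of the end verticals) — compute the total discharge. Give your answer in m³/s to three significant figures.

5.66 m³/s

w_2 = (5.8 − 0.0)/2 = 2.9 m; q_2 = 0.48 × 0.44 × 2.9 = 0.6125 m³/s
w_3 = (6.5 − 0.8)/2 = 2.85 m; q_3 = 0.74 × 1.19 × 2.85 = 2.510 m³/s
w_4 = (10.2 − 5.8)/2 = 2.2 m; q_4 = 0.65 × 1.22 × 2.2 = 1.745 m³/s
w_5 = (11.1 − 6.5)/2 = 2.3 m; q_5 = 0.53 × 0.65 × 2.3 = 0.7924 m³/s
Stations 1, 6 contribute zero (depth or velocity is 0).
Q = Σ qᵢ = 5.659 m³/s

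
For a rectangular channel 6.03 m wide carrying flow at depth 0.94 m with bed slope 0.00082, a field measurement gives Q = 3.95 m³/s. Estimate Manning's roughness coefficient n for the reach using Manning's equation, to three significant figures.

A = b·y = 6.03 × 0.94 = 5.668 m²
P = b + 2y = 6.03 + 2×0.94 = 7.910 m
R = A/P = 5.668/7.910 = 0.7166 m
n = (1/Q)·A·R^(2/3)·S^(1/2) = (1/3.95) × 5.668 × 0.8008 × 0.02864 = 0.03291

0.0329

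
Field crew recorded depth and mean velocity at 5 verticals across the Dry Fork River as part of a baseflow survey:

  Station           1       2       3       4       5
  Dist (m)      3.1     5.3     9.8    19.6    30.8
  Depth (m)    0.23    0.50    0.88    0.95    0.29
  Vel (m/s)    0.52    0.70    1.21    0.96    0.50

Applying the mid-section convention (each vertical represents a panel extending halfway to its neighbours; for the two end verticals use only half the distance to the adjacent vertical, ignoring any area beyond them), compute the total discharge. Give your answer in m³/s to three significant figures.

19.3 m³/s

w_1 = (5.3 − 3.1)/2 = 1.1 m; q_1 = 0.52 × 0.23 × 1.1 = 0.1316 m³/s
w_2 = (9.8 − 3.1)/2 = 3.35 m; q_2 = 0.70 × 0.50 × 3.35 = 1.173 m³/s
w_3 = (19.6 − 5.3)/2 = 7.15 m; q_3 = 1.21 × 0.88 × 7.15 = 7.613 m³/s
w_4 = (30.8 − 9.8)/2 = 10.5 m; q_4 = 0.96 × 0.95 × 10.5 = 9.576 m³/s
w_5 = (30.8 − 19.6)/2 = 5.6 m; q_5 = 0.50 × 0.29 × 5.6 = 0.8120 m³/s
Q = Σ qᵢ = 19.31 m³/s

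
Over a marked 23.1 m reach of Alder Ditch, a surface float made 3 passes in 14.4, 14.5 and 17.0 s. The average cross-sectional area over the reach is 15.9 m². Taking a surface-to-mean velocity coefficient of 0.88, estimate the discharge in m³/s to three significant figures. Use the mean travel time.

t̄ = (14.4 + 14.5 + 17.0) / 3 = 15.3 s
v_surface = L / t̄ = 23.1 / 15.3 = 1.510 m/s
v_mean = 0.88 × 1.510 = 1.329 m/s
Q = A × v_mean = 15.9 × 1.329 = 21.13 m³/s

21.1 m³/s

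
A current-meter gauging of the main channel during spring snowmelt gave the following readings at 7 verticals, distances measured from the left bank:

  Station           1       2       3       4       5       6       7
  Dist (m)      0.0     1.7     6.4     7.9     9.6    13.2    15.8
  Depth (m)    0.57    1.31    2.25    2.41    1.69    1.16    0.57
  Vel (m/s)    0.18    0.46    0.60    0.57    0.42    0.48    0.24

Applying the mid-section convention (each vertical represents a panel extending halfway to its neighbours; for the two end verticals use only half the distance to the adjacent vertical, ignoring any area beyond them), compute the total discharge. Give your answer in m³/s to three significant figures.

12.2 m³/s

w_1 = (1.7 − 0.0)/2 = 0.85 m; q_1 = 0.18 × 0.57 × 0.85 = 0.08721 m³/s
w_2 = (6.4 − 0.0)/2 = 3.2 m; q_2 = 0.46 × 1.31 × 3.2 = 1.928 m³/s
w_3 = (7.9 − 1.7)/2 = 3.1 m; q_3 = 0.60 × 2.25 × 3.1 = 4.185 m³/s
w_4 = (9.6 − 6.4)/2 = 1.6 m; q_4 = 0.57 × 2.41 × 1.6 = 2.198 m³/s
w_5 = (13.2 − 7.9)/2 = 2.65 m; q_5 = 0.42 × 1.69 × 2.65 = 1.881 m³/s
w_6 = (15.8 − 9.6)/2 = 3.1 m; q_6 = 0.48 × 1.16 × 3.1 = 1.726 m³/s
w_7 = (15.8 − 13.2)/2 = 1.3 m; q_7 = 0.24 × 0.57 × 1.3 = 0.1778 m³/s
Q = Σ qᵢ = 12.18 m³/s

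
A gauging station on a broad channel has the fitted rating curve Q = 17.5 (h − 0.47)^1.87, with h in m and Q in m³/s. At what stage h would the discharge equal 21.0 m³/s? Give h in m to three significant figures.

h − h₀ = (Q/C)^(1/b) = (21.0/17.5)^(1/1.87) = 1.102 m
h = 0.47 + 1.102 = 1.572 m

1.57 m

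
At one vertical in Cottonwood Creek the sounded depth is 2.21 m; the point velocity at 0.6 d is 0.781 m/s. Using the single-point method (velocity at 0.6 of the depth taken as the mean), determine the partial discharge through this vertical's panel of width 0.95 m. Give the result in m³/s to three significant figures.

1.64 m³/s

v̄ = v₀.₆ = 0.781 m/s
q = v̄ × d × w = 0.7810 × 2.21 × 0.95 = 1.640 m³/s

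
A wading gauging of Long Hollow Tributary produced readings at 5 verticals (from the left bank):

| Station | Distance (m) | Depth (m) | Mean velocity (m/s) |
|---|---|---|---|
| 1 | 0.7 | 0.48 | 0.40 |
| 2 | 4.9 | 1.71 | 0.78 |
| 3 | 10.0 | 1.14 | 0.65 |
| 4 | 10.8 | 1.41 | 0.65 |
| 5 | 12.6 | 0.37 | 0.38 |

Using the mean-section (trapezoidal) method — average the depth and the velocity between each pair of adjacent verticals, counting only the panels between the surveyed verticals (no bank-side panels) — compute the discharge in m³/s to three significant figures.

Panel 1-2: Δb = 4.2 m, d̄ = (0.48+1.71)/2 = 1.095, v̄ = (0.40+0.78)/2 = 0.59 → q = 4.2×1.095×0.59 = 2.713 m³/s
Panel 2-3: Δb = 5.1 m, d̄ = (1.71+1.14)/2 = 1.425, v̄ = (0.78+0.65)/2 = 0.715 → q = 5.1×1.425×0.715 = 5.196 m³/s
Panel 3-4: Δb = 0.8 m, d̄ = (1.14+1.41)/2 = 1.275, v̄ = (0.65+0.65)/2 = 0.65 → q = 0.8×1.275×0.65 = 0.6630 m³/s
Panel 4-5: Δb = 1.8 m, d̄ = (1.41+0.37)/2 = 0.89, v̄ = (0.65+0.38)/2 = 0.515 → q = 1.8×0.89×0.515 = 0.8250 m³/s
Q = Σ q = 9.398 m³/s

9.40 m³/s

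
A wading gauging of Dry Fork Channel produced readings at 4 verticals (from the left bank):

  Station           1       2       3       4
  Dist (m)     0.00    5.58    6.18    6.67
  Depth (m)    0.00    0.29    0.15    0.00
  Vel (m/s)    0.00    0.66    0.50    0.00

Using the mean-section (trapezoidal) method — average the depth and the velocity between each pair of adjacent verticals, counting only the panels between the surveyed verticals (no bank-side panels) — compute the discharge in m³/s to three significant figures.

Panel 1-2: Δb = 5.58 m, d̄ = (0.00+0.29)/2 = 0.145, v̄ = (0.00+0.66)/2 = 0.33 → q = 5.58×0.145×0.33 = 0.2670 m³/s
Panel 2-3: Δb = 0.6 m, d̄ = (0.29+0.15)/2 = 0.22, v̄ = (0.66+0.50)/2 = 0.58 → q = 0.6×0.22×0.58 = 0.07656 m³/s
Panel 3-4: Δb = 0.49 m, d̄ = (0.15+0.00)/2 = 0.075, v̄ = (0.50+0.00)/2 = 0.25 → q = 0.49×0.075×0.25 = 0.009188 m³/s
Q = Σ q = 0.3528 m³/s

0.353 m³/s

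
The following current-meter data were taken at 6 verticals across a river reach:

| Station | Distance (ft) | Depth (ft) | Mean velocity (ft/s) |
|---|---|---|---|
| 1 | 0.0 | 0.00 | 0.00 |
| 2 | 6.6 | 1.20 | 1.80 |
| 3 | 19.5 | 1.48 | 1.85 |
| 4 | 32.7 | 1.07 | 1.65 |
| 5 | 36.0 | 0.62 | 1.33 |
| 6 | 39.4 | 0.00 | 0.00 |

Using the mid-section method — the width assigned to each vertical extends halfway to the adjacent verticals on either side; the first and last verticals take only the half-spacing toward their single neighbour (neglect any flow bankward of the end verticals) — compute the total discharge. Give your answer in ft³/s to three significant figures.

w_2 = (19.5 − 0.0)/2 = 9.75 ft; q_2 = 1.80 × 1.20 × 9.75 = 21.06 ft³/s
w_3 = (32.7 − 6.6)/2 = 13.05 ft; q_3 = 1.85 × 1.48 × 13.05 = 35.73 ft³/s
w_4 = (36.0 − 19.5)/2 = 8.25 ft; q_4 = 1.65 × 1.07 × 8.25 = 14.57 ft³/s
w_5 = (39.4 − 32.7)/2 = 3.35 ft; q_5 = 1.33 × 0.62 × 3.35 = 2.762 ft³/s
Stations 1, 6 contribute zero (depth or velocity is 0).
Q = Σ qᵢ = 74.12 ft³/s

74.1 ft³/s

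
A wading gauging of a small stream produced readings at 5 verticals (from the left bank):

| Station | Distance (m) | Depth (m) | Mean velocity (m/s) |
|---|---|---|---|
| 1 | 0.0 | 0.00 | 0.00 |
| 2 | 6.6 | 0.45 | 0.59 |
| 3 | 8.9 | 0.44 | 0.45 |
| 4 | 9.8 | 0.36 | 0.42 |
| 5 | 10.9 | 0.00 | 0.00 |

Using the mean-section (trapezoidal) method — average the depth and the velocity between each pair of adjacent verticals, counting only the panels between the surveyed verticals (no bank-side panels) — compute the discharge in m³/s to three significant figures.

Panel 1-2: Δb = 6.6 m, d̄ = (0.00+0.45)/2 = 0.225, v̄ = (0.00+0.59)/2 = 0.295 → q = 6.6×0.225×0.295 = 0.4381 m³/s
Panel 2-3: Δb = 2.3 m, d̄ = (0.45+0.44)/2 = 0.445, v̄ = (0.59+0.45)/2 = 0.52 → q = 2.3×0.445×0.52 = 0.5322 m³/s
Panel 3-4: Δb = 0.9 m, d̄ = (0.44+0.36)/2 = 0.4, v̄ = (0.45+0.42)/2 = 0.435 → q = 0.9×0.4×0.435 = 0.1566 m³/s
Panel 4-5: Δb = 1.1 m, d̄ = (0.36+0.00)/2 = 0.18, v̄ = (0.42+0.00)/2 = 0.21 → q = 1.1×0.18×0.21 = 0.04158 m³/s
Q = Σ q = 1.168 m³/s

1.17 m³/s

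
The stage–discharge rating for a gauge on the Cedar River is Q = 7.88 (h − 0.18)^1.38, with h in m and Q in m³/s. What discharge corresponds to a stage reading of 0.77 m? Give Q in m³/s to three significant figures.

3.80 m³/s

Q = 7.88 × (0.77 − 0.18)^1.38 = 7.88 × 0.59^1.38 = 3.805 m³/s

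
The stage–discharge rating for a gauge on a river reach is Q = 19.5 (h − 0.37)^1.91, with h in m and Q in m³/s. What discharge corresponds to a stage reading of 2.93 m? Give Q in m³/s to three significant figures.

117 m³/s

Q = 19.5 × (2.93 − 0.37)^1.91 = 19.5 × 2.56^1.91 = 117.4 m³/s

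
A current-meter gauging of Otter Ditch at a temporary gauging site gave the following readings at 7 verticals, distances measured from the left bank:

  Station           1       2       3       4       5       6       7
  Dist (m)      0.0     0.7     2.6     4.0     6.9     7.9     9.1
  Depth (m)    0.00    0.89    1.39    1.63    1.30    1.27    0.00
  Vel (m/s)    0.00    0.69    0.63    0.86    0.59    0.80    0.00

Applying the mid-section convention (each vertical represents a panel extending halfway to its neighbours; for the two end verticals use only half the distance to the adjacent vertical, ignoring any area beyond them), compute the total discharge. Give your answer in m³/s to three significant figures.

7.87 m³/s

w_2 = (2.6 − 0.0)/2 = 1.3 m; q_2 = 0.69 × 0.89 × 1.3 = 0.7983 m³/s
w_3 = (4.0 − 0.7)/2 = 1.65 m; q_3 = 0.63 × 1.39 × 1.65 = 1.445 m³/s
w_4 = (6.9 − 2.6)/2 = 2.15 m; q_4 = 0.86 × 1.63 × 2.15 = 3.014 m³/s
w_5 = (7.9 − 4.0)/2 = 1.95 m; q_5 = 0.59 × 1.30 × 1.95 = 1.496 m³/s
w_6 = (9.1 − 6.9)/2 = 1.1 m; q_6 = 0.80 × 1.27 × 1.1 = 1.118 m³/s
Stations 1, 7 contribute zero (depth or velocity is 0).
Q = Σ qᵢ = 7.870 m³/s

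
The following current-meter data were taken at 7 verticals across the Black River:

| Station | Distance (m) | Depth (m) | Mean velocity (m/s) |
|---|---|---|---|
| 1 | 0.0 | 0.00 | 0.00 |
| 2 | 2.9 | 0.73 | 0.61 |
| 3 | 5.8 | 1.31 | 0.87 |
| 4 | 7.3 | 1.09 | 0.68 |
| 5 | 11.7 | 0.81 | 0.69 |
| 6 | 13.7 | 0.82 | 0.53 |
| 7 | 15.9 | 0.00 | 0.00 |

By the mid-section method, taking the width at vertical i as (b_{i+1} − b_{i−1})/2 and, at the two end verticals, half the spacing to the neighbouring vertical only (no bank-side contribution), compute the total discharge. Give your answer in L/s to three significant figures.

8690 L/s

w_2 = (5.8 − 0.0)/2 = 2.9 m; q_2 = 0.61 × 0.73 × 2.9 = 1.291 m³/s
w_3 = (7.3 − 2.9)/2 = 2.2 m; q_3 = 0.87 × 1.31 × 2.2 = 2.507 m³/s
w_4 = (11.7 − 5.8)/2 = 2.95 m; q_4 = 0.68 × 1.09 × 2.95 = 2.187 m³/s
w_5 = (13.7 − 7.3)/2 = 3.2 m; q_5 = 0.69 × 0.81 × 3.2 = 1.788 m³/s
w_6 = (15.9 − 11.7)/2 = 2.1 m; q_6 = 0.53 × 0.82 × 2.1 = 0.9127 m³/s
Stations 1, 7 contribute zero (depth or velocity is 0).
Q = Σ qᵢ = 8.686 m³/s
= 8.686 × 1000 = 8686 L/s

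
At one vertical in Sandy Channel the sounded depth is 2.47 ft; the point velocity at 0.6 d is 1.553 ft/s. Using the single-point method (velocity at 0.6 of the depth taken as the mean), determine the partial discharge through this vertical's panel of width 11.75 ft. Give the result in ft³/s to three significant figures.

45.1 ft³/s

v̄ = v₀.₆ = 1.553 ft/s
q = v̄ × d × w = 1.553 × 2.47 × 11.75 = 45.07 ft³/s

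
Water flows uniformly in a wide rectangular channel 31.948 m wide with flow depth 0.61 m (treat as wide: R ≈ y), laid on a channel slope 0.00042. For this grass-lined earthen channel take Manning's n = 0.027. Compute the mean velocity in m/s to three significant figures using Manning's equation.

A = b·y = 31.948 × 0.61 = 19.49 m²
Wide channel: R ≈ y = 0.61 m
Q = (1/n)·A·R^(2/3)·S^(1/2) = (1/0.027) × 19.49 × 0.6100^(2/3) × 0.00042^(1/2) = 10.64 m³/s
V = Q/A = 10.64/19.49 = 0.5459 m/s

0.546 m/s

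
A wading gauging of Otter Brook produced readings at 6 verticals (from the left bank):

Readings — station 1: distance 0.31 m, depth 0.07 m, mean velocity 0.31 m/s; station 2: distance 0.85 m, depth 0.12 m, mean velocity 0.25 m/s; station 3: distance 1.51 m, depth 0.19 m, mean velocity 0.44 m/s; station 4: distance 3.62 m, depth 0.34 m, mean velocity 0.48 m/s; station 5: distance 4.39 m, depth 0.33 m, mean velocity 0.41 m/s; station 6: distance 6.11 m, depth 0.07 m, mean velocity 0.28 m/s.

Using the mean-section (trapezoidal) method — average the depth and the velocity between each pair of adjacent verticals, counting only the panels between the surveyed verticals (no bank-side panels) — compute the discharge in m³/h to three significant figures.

Panel 1-2: Δb = 0.54 m, d̄ = (0.07+0.12)/2 = 0.095, v̄ = (0.31+0.25)/2 = 0.28 → q = 0.54×0.095×0.28 = 0.01436 m³/s
Panel 2-3: Δb = 0.66 m, d̄ = (0.12+0.19)/2 = 0.155, v̄ = (0.25+0.44)/2 = 0.345 → q = 0.66×0.155×0.345 = 0.03529 m³/s
Panel 3-4: Δb = 2.11 m, d̄ = (0.19+0.34)/2 = 0.265, v̄ = (0.44+0.48)/2 = 0.46 → q = 2.11×0.265×0.46 = 0.2572 m³/s
Panel 4-5: Δb = 0.77 m, d̄ = (0.34+0.33)/2 = 0.335, v̄ = (0.48+0.41)/2 = 0.445 → q = 0.77×0.335×0.445 = 0.1148 m³/s
Panel 5-6: Δb = 1.72 m, d̄ = (0.33+0.07)/2 = 0.2, v̄ = (0.41+0.28)/2 = 0.345 → q = 1.72×0.2×0.345 = 0.1187 m³/s
Q = Σ q = 0.5403 m³/s
= 0.5403 × 3600 = 1945 m³/h

1950 m³/h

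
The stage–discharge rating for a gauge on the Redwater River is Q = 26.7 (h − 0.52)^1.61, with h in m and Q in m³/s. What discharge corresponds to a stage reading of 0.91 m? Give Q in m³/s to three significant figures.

Q = 26.7 × (0.91 − 0.52)^1.61 = 26.7 × 0.39^1.61 = 5.863 m³/s

5.86 m³/s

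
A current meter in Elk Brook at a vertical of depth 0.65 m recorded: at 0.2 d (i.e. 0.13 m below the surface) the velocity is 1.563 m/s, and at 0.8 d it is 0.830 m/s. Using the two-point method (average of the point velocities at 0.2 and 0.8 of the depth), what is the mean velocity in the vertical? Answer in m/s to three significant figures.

1.20 m/s

v̄ = (1.563 + 0.830) / 2 = 1.197 m/s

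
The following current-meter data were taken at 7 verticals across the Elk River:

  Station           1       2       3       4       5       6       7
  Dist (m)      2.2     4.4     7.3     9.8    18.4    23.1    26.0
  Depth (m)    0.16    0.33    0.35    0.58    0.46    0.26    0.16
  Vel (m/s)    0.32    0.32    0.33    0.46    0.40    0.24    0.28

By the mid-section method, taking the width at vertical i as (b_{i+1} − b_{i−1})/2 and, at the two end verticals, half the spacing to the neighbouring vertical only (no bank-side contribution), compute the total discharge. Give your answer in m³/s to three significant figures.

3.64 m³/s

w_1 = (4.4 − 2.2)/2 = 1.1 m; q_1 = 0.32 × 0.16 × 1.1 = 0.05632 m³/s
w_2 = (7.3 − 2.2)/2 = 2.55 m; q_2 = 0.32 × 0.33 × 2.55 = 0.2693 m³/s
w_3 = (9.8 − 4.4)/2 = 2.7 m; q_3 = 0.33 × 0.35 × 2.7 = 0.3119 m³/s
w_4 = (18.4 − 7.3)/2 = 5.55 m; q_4 = 0.46 × 0.58 × 5.55 = 1.481 m³/s
w_5 = (23.1 − 9.8)/2 = 6.65 m; q_5 = 0.40 × 0.46 × 6.65 = 1.224 m³/s
w_6 = (26.0 − 18.4)/2 = 3.8 m; q_6 = 0.24 × 0.26 × 3.8 = 0.2371 m³/s
w_7 = (26.0 − 23.1)/2 = 1.45 m; q_7 = 0.28 × 0.16 × 1.45 = 0.06496 m³/s
Q = Σ qᵢ = 3.644 m³/s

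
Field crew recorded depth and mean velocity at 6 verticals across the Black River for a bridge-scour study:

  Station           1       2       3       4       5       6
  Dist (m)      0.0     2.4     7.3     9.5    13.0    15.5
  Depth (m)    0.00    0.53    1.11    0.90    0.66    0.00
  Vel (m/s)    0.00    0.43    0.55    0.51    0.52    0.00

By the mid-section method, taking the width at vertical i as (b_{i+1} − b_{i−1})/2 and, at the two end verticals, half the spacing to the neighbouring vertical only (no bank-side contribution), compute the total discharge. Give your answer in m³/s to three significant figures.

5.34 m³/s

w_2 = (7.3 − 0.0)/2 = 3.65 m; q_2 = 0.43 × 0.53 × 3.65 = 0.8318 m³/s
w_3 = (9.5 − 2.4)/2 = 3.55 m; q_3 = 0.55 × 1.11 × 3.55 = 2.167 m³/s
w_4 = (13.0 − 7.3)/2 = 2.85 m; q_4 = 0.51 × 0.90 × 2.85 = 1.308 m³/s
w_5 = (15.5 − 9.5)/2 = 3 m; q_5 = 0.52 × 0.66 × 3 = 1.030 m³/s
Stations 1, 6 contribute zero (depth or velocity is 0).
Q = Σ qᵢ = 5.337 m³/s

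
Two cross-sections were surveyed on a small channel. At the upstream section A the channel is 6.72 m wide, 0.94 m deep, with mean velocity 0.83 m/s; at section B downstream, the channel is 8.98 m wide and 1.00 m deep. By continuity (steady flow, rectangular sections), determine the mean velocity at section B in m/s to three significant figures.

0.584 m/s

Q = A₁V₁ = (6.72×0.94) × 0.83 = 5.243 m³/s
A₂ = 8.98 × 1.00 = 8.980 m²
V₂ = Q/A₂ = 5.243/8.980 = 0.5838 m/s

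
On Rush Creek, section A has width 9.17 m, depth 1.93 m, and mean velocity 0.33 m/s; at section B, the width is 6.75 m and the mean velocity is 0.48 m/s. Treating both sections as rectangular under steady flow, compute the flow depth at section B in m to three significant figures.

1.80 m

Q = A₁V₁ = (9.17×1.93) × 0.33 = 5.840 m³/s
d₂ = Q/(b₂ V₂) = 5.840/(6.75×0.48) = 1.803 m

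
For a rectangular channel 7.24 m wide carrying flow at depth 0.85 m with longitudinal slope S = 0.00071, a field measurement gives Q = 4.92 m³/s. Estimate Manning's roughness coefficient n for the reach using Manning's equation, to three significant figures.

0.0260

A = b·y = 7.24 × 0.85 = 6.154 m²
P = b + 2y = 7.24 + 2×0.85 = 8.940 m
R = A/P = 6.154/8.940 = 0.6884 m
n = (1/Q)·A·R^(2/3)·S^(1/2) = (1/4.92) × 6.154 × 0.7796 × 0.02665 = 0.02598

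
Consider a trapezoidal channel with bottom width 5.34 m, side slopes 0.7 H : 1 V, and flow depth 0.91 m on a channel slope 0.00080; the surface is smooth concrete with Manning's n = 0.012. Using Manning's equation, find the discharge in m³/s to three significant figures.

A = (b + z·y)·y = (5.34 + 0.7×0.91)×0.91 = 5.439 m²
P = b + 2y√(1+z²) = 5.34 + 2×0.91×√(1+0.7²) = 7.562 m
R = A/P = 5.439/7.562 = 0.7193 m
Q = (1/n)·A·R^(2/3)·S^(1/2) = (1/0.012) × 5.439 × 0.7193^(2/3) × 0.00080^(1/2) = 10.29 m³/s

10.3 m³/s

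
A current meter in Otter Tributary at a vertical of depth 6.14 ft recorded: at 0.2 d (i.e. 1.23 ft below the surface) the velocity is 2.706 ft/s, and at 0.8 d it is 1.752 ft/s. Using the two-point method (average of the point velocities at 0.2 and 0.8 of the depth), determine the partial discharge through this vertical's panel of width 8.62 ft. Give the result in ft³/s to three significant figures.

118 ft³/s

v̄ = (2.706 + 1.752) / 2 = 2.229 ft/s
q = v̄ × d × w = 2.229 × 6.14 × 8.62 = 118.0 ft³/s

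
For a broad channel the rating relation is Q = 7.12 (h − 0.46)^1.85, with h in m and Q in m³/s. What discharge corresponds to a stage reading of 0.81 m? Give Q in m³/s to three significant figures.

Q = 7.12 × (0.81 − 0.46)^1.85 = 7.12 × 0.35^1.85 = 1.021 m³/s

1.02 m³/s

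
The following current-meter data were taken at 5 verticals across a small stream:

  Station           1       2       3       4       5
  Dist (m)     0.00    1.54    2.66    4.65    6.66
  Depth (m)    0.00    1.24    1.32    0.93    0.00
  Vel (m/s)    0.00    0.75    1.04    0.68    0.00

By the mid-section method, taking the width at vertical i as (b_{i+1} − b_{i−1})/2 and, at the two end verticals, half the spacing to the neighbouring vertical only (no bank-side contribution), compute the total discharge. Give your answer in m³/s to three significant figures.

w_2 = (2.66 − 0.00)/2 = 1.33 m; q_2 = 0.75 × 1.24 × 1.33 = 1.237 m³/s
w_3 = (4.65 − 1.54)/2 = 1.555 m; q_3 = 1.04 × 1.32 × 1.555 = 2.135 m³/s
w_4 = (6.66 − 2.66)/2 = 2 m; q_4 = 0.68 × 0.93 × 2 = 1.265 m³/s
Stations 1, 5 contribute zero (depth or velocity is 0).
Q = Σ qᵢ = 4.636 m³/s

4.64 m³/s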